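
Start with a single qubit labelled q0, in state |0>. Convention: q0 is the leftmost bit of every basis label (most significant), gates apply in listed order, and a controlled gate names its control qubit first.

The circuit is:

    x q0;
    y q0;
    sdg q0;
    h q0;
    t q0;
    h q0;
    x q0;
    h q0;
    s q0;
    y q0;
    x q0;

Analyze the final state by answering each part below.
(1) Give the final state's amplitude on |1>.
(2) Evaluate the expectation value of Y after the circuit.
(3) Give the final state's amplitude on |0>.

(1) |1> carries amplitude sqrt(2)*exp(3*I*pi/4)/2 in the final state.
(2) The expectation value of Y is sqrt(2)/2.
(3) The amplitude on |0> is sqrt(2)/2.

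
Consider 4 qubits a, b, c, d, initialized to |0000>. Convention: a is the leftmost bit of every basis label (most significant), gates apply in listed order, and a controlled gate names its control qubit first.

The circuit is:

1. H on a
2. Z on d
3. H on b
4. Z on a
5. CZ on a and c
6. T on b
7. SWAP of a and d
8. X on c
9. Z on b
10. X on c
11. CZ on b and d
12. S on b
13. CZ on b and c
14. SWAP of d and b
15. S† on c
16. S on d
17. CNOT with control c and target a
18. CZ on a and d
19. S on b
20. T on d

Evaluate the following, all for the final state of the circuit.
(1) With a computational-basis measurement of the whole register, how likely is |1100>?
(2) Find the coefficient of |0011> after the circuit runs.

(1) The probability of measuring |1100> is 0.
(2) The final state's coefficient on |0011> equals 0.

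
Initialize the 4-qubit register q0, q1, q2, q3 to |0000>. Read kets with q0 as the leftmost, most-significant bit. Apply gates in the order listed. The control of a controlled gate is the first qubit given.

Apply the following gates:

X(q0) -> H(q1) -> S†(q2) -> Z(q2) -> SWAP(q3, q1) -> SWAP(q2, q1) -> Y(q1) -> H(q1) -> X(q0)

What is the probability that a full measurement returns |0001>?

The probability of measuring |0001> is 1/4.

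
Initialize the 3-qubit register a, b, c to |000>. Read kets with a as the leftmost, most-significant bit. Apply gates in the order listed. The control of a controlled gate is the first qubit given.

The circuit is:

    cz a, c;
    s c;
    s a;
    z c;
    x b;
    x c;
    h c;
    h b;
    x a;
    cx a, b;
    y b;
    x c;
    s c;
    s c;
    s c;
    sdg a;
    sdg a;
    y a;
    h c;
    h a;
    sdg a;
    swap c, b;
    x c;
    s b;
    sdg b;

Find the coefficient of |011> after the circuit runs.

|011> carries amplitude -1/4 + I/4 in the final state.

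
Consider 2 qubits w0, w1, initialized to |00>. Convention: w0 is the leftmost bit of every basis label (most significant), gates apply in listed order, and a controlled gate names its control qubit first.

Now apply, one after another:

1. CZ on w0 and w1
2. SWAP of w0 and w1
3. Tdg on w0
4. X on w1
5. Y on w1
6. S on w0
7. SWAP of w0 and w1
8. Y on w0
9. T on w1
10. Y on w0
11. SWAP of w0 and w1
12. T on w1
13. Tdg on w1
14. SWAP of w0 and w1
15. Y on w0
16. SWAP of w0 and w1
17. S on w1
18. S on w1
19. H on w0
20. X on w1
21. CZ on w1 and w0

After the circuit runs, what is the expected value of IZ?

In the final state, IZ has expectation 1. Key observation: the block from step 10 through step 15 cancels to the identity and can be dropped.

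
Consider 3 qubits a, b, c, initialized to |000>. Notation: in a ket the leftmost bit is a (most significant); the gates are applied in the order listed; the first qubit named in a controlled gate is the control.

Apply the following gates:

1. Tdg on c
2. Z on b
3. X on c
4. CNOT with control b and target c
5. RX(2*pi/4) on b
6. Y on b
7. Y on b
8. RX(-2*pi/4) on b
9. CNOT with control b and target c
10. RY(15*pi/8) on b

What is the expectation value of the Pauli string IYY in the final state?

In the final state, IYY has expectation 0. Key observation: the block from step 4 through step 9 cancels to the identity and can be dropped.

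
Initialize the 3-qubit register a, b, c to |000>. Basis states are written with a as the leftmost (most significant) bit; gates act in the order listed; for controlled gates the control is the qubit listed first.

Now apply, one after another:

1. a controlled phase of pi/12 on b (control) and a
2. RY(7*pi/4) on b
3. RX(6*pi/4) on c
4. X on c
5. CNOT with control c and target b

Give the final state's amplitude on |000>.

The amplitude on |000> is I*sqrt(2*sqrt(2) + 4)/4.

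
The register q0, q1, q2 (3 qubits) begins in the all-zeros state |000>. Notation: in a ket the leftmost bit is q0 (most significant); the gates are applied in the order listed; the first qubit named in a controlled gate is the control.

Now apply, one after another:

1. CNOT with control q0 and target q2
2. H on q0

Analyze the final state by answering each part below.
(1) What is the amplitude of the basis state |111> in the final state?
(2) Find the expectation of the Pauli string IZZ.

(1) The final state's coefficient on |111> equals 0.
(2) The observable IZZ averages to 1.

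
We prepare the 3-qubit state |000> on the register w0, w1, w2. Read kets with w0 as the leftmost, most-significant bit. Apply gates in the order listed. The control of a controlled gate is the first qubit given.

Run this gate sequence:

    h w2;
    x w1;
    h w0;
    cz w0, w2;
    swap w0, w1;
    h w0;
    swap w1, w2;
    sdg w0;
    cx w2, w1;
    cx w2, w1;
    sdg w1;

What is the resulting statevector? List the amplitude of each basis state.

After the circuit, the state carries amplitude sqrt(2)/4 on |000>, sqrt(2)/4 on |001>, -sqrt(2)*I/4 on |010>, sqrt(2)*I/4 on |011>, sqrt(2)*I/4 on |100>, sqrt(2)*I/4 on |101>, sqrt(2)/4 on |110>, -sqrt(2)/4 on |111>.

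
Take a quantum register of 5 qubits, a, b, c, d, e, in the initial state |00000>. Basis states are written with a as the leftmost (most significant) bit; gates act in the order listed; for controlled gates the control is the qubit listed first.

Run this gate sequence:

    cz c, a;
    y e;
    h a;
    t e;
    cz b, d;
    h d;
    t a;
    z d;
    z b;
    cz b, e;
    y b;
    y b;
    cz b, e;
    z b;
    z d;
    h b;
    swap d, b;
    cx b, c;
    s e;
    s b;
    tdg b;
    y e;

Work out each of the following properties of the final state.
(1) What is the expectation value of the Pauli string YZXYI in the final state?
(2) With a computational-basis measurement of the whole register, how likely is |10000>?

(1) In the final state, YZXYI has expectation 0. Key observation: steps 8-15 multiply out to the identity, so the circuit reduces to the remaining gates.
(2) A full measurement returns |10000> with probability 1/8.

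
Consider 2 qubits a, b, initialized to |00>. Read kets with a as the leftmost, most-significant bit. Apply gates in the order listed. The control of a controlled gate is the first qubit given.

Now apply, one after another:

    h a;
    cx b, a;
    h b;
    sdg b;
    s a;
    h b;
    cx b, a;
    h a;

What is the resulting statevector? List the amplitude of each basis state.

The final amplitudes are 1/2 on |00>, I/2 on |01>, -I/2 on |10>, -1/2 on |11>.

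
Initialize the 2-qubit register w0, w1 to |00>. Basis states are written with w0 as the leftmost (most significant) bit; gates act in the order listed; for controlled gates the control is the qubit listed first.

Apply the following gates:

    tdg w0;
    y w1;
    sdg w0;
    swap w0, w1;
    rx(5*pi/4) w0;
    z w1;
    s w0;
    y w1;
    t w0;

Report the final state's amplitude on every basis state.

The resulting statevector has amplitude 0 on |00>, I*sqrt(sqrt(2) + 2)/2 on |01>, 0 on |10>, sqrt(2 - sqrt(2))*exp(3*I*pi/4)/2 on |11>.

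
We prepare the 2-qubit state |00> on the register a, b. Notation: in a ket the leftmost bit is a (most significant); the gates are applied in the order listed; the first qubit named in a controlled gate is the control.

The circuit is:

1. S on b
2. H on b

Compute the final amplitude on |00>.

The final state's coefficient on |00> equals sqrt(2)/2.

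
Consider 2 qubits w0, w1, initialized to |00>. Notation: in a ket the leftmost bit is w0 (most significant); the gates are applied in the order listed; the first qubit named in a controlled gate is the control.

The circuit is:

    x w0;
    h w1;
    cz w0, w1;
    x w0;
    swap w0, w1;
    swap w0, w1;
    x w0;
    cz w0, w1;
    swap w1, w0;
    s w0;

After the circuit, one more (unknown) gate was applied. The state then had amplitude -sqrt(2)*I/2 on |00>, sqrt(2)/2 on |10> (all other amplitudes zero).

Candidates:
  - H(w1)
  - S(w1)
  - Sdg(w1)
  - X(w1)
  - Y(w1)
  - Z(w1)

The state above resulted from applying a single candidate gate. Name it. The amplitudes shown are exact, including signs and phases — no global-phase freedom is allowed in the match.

The unique candidate consistent with the amplitudes is Y(w1). Key observation: steps 3-8 multiply out to the identity, so the circuit reduces to the remaining gates.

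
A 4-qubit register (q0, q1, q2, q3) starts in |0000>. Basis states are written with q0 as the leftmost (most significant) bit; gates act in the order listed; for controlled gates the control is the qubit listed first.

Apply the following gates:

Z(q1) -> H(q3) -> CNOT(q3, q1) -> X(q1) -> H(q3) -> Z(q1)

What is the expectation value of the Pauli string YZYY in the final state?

The observable YZYY averages to 0.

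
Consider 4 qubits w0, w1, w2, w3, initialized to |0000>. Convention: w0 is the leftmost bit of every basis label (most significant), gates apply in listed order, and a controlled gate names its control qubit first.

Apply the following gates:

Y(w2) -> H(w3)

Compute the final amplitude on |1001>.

The final state's coefficient on |1001> equals 0.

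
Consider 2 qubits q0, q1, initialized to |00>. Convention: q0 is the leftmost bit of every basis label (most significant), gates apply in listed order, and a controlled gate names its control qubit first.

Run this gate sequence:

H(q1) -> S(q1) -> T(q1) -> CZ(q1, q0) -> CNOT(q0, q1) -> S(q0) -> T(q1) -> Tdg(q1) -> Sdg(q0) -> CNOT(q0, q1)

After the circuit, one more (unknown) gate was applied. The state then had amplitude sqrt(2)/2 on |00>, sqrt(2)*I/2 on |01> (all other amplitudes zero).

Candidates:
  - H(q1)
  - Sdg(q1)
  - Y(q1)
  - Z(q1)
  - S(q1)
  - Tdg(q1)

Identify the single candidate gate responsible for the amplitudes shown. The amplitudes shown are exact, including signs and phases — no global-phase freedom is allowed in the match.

The unique candidate consistent with the amplitudes is Tdg(q1). Key observation: steps 5-10 multiply out to the identity, so the circuit reduces to the remaining gates.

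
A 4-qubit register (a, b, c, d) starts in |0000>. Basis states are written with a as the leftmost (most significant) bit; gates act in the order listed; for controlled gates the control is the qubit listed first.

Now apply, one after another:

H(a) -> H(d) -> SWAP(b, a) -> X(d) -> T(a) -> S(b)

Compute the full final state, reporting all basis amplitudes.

After the circuit, the state carries amplitude 1/2 on |0000>, 1/2 on |0001>, I/2 on |0100>, I/2 on |0101>, and 0 on every other basis state.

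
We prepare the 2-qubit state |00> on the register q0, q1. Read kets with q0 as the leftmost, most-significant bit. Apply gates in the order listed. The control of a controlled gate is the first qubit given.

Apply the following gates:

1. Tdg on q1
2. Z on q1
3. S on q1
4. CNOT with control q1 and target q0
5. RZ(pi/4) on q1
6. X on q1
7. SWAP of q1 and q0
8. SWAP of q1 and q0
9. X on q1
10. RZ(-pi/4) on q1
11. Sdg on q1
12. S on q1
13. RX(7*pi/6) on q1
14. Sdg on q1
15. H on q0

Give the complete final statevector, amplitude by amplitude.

The final amplitudes are 1/4 - sqrt(3)/4 on |00>, -sqrt(3)/4 - 1/4 on |01>, 1/4 - sqrt(3)/4 on |10>, -sqrt(3)/4 - 1/4 on |11>. Key observation: gates 5-10 undo each other exactly, leaving only the rest of the circuit to track.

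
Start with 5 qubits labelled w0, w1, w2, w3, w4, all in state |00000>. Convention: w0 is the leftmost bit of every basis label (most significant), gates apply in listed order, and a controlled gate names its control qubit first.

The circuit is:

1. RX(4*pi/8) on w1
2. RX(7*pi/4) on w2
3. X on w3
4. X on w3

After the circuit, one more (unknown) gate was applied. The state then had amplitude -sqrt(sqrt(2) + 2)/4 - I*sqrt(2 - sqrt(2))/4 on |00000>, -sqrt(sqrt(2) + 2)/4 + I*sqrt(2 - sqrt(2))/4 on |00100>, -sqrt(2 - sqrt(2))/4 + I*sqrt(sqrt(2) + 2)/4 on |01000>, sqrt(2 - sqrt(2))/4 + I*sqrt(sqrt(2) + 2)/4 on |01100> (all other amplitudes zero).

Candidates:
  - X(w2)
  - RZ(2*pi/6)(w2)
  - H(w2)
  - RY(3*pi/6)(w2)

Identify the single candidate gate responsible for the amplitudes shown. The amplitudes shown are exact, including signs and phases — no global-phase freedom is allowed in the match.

The applied gate was H(w2). Key observation: steps 3-4 multiply out to the identity, so the circuit reduces to the remaining gates.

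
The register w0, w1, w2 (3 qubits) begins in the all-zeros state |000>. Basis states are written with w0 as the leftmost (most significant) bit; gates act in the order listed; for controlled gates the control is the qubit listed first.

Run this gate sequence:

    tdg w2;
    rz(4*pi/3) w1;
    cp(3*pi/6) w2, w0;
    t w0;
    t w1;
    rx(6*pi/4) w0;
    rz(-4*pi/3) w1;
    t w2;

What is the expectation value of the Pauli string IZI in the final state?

In the final state, IZI has expectation 1.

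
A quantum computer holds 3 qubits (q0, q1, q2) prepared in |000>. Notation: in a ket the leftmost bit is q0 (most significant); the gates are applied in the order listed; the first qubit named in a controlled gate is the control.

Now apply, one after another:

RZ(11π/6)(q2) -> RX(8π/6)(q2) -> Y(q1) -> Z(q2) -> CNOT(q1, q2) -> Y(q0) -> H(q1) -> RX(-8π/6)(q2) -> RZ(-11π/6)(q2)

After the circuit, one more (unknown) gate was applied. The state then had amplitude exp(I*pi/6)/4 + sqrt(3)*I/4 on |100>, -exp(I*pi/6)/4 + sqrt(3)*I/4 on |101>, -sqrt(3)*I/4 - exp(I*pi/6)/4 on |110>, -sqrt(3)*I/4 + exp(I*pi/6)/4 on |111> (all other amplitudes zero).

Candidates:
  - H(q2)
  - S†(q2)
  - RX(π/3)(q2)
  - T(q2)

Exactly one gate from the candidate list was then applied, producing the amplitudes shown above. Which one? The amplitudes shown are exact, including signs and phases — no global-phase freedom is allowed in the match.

It was H(q2) that produced the state shown.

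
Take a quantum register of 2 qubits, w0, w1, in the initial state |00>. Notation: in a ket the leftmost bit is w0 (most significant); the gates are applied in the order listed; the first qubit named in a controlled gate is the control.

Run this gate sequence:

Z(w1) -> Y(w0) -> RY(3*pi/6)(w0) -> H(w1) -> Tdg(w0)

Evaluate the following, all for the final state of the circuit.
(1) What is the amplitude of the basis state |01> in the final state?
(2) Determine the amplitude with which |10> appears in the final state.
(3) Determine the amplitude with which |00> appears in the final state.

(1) |01> carries amplitude -I/2 in the final state.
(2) The final state's coefficient on |10> equals exp(I*pi/4)/2.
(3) The amplitude on |00> is -I/2.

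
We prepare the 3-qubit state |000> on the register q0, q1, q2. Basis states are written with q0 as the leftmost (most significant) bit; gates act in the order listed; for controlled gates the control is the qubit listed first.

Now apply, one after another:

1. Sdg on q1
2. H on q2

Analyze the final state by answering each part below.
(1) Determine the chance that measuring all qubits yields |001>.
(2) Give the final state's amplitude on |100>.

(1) The probability of measuring |001> is 1/2.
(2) |100> carries amplitude 0 in the final state.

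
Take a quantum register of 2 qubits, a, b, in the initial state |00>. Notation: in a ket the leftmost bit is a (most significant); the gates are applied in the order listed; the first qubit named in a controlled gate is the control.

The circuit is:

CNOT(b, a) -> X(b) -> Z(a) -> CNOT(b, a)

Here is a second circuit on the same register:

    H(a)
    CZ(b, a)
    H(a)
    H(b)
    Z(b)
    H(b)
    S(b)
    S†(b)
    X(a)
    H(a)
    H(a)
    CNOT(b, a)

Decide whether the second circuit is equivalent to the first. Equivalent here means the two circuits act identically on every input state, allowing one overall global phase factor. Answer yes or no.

No — the two circuits implement different unitaries, even allowing a global phase.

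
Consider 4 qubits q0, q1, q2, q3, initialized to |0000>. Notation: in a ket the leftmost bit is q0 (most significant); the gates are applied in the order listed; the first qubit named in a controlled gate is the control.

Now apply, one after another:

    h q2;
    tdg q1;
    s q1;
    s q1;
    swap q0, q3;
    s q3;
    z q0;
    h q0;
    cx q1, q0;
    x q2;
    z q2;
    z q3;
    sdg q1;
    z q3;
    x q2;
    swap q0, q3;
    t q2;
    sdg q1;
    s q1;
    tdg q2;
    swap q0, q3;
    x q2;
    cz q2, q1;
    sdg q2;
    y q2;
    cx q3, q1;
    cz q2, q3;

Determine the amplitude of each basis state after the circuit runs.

After the circuit, the state carries amplitude 1/2 on |0000>, I/2 on |0010>, 1/2 on |1000>, I/2 on |1010>, and 0 on every other basis state. Key observation: the block from step 15 through step 22 cancels to the identity and can be dropped.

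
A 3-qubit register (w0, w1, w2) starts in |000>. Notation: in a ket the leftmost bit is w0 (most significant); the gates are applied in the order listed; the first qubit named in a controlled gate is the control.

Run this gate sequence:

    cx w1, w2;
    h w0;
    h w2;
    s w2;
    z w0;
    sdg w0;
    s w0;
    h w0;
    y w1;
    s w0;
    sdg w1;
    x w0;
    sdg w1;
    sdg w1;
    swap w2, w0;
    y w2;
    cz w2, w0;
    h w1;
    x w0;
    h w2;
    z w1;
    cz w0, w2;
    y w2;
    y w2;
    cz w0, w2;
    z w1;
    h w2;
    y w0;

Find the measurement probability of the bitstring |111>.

Outcome |111> occurs with probability 1/4.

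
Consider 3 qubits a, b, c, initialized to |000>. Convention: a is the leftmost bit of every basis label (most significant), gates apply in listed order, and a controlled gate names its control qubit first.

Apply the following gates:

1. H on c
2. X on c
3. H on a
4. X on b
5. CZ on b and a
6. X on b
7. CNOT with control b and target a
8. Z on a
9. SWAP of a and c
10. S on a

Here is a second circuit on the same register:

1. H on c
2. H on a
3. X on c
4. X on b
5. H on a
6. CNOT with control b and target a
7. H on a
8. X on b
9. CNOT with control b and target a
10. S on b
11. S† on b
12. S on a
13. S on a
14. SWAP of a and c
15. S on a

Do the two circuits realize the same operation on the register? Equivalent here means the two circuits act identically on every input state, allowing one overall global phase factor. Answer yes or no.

Yes — the two circuits implement the same unitary up to a global phase.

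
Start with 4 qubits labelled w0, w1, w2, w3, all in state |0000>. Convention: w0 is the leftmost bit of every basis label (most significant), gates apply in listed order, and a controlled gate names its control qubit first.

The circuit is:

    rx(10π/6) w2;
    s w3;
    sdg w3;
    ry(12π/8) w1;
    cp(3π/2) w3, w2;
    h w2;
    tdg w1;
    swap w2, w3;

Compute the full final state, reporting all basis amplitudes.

The resulting statevector has amplitude sqrt(3)/4 + I/4 on |0000>, sqrt(3)/4 - I/4 on |0001>, (sqrt(3) + I)*exp(3*I*pi/4)/4 on |0100>, (sqrt(3) - I)*exp(3*I*pi/4)/4 on |0101>, and 0 on every other basis state. Key observation: steps 2-3 multiply out to the identity, so the circuit reduces to the remaining gates.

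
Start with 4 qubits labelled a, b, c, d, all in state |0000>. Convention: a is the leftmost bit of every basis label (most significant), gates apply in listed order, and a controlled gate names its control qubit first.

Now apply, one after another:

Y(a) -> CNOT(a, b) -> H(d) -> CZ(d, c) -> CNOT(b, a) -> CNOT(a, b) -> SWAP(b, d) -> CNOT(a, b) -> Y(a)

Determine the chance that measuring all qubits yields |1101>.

A full measurement returns |1101> with probability 1/2.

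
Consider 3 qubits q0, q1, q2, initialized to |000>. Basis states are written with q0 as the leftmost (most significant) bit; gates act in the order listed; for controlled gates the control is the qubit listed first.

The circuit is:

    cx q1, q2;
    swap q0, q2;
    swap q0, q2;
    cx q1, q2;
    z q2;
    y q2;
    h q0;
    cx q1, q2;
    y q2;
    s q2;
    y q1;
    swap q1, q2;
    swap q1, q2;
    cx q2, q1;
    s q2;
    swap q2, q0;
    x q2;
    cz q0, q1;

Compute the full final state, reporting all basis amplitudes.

The resulting statevector has amplitude sqrt(2)*I/2 on |010>, sqrt(2)*I/2 on |011>, and 0 on every other basis state. Key observation: gates 1-4 undo each other exactly, leaving only the rest of the circuit to track.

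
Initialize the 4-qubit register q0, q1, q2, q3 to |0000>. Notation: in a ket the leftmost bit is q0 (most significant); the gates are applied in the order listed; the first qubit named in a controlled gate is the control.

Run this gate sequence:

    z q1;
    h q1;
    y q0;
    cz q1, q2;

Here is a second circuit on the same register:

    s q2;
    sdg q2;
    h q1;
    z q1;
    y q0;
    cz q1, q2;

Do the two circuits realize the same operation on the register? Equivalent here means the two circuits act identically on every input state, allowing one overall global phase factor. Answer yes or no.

No, they are not equivalent — no single phase factor reconciles the two unitaries.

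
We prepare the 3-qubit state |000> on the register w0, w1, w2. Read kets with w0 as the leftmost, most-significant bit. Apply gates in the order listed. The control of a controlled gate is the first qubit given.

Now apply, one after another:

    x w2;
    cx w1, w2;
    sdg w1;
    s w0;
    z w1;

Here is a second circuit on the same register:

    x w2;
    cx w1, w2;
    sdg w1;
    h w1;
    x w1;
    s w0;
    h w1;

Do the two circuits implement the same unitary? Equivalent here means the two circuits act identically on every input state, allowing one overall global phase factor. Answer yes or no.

Yes, they are equivalent — the unitaries differ by at most a global phase.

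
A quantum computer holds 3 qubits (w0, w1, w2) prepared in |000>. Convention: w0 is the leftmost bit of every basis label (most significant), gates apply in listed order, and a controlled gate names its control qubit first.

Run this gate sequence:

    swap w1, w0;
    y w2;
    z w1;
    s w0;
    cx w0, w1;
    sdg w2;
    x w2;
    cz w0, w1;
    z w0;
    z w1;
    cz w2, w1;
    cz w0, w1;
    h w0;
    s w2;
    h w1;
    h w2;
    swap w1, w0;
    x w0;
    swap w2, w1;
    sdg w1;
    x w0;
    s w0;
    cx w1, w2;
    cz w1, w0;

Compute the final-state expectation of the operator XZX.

In the final state, XZX has expectation 0.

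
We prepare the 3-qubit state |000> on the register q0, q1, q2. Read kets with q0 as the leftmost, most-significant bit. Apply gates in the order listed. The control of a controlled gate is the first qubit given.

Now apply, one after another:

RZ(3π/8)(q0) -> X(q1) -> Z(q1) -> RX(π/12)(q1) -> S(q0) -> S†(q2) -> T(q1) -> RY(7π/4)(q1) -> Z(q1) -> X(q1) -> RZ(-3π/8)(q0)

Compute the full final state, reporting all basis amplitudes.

The resulting statevector has amplitude -sqrt(3)*exp(I*pi/4)/4 - sqrt(6)*I/8 - sqrt(6)*exp(I*pi/4)/8 - sqrt(2)*I/8 - sqrt(2)*exp(I*pi/4)/8 + sqrt(3)*I/4 on |000>, -I/4 - sqrt(2)*I/8 - sqrt(2)*exp(I*pi/4)/8 + exp(I*pi/4)/4 + sqrt(6)*exp(I*pi/4)/8 + sqrt(6)*I/8 on |010>, and 0 on every other basis state.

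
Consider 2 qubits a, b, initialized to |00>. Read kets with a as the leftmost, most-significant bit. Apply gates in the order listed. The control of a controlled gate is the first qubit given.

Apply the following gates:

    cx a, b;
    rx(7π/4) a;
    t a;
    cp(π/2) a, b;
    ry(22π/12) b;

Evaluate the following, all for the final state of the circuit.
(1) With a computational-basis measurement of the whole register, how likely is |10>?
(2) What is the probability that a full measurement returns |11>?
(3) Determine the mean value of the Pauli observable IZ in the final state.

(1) Outcome |10> occurs with probability -sqrt(2)/8 - sqrt(6)/16 + sqrt(3)/8 + 1/4.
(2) Outcome |11> occurs with probability -sqrt(3)/8 - sqrt(2)/8 + sqrt(6)/16 + 1/4.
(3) In the final state, IZ has expectation sqrt(3)/2.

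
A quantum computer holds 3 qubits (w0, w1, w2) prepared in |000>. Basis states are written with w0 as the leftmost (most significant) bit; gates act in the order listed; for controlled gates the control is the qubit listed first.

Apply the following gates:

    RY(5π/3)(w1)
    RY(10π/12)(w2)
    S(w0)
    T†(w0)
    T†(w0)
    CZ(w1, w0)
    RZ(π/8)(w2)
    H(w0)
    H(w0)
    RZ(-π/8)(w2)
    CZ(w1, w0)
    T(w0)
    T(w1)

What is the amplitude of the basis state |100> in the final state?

The final state's coefficient on |100> equals 0. Key observation: steps 5-12 multiply out to the identity, so the circuit reduces to the remaining gates.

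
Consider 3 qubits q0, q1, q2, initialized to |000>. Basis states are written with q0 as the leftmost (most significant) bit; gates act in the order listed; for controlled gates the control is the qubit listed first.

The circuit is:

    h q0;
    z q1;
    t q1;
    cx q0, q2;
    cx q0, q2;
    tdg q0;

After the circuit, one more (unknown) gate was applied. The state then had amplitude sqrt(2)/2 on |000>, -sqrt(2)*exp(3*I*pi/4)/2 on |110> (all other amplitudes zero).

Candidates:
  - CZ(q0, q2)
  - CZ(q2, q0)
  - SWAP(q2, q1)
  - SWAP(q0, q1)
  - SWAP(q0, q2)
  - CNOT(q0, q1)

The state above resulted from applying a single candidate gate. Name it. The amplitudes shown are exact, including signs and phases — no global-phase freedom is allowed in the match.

The unique candidate consistent with the amplitudes is CNOT(q0, q1). Key observation: gates 4-5 undo each other exactly, leaving only the rest of the circuit to track.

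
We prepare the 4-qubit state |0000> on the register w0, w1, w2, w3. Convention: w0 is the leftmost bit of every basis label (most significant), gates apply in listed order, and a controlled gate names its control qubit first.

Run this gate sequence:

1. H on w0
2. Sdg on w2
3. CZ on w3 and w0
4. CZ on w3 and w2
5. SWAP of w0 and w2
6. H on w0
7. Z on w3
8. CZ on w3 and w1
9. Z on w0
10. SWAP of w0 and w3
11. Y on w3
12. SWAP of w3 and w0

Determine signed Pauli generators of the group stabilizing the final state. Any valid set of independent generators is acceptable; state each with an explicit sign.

One valid set of independent stabilizer generators is +XIII, +IIXI, +IZII, +IIIZ (any independent generating set of the same group is equally correct).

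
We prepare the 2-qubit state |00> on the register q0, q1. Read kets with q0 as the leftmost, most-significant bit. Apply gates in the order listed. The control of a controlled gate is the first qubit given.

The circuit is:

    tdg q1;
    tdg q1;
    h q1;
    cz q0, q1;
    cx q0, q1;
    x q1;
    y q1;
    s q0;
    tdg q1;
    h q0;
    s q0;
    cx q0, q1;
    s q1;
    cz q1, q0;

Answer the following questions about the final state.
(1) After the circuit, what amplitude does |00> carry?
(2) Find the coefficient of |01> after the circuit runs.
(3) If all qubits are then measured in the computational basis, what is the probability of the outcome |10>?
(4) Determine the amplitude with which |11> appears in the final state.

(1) The amplitude on |00> is -I/2.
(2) The final state's coefficient on |01> equals exp(3*I*pi/4)/2.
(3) The probability of measuring |10> is 1/4.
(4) The final state's coefficient on |11> equals -I/2.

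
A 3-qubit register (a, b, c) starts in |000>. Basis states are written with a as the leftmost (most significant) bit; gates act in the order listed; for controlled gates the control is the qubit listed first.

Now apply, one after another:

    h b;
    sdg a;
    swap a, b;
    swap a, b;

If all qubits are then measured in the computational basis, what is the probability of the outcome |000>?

The probability of measuring |000> is 1/2.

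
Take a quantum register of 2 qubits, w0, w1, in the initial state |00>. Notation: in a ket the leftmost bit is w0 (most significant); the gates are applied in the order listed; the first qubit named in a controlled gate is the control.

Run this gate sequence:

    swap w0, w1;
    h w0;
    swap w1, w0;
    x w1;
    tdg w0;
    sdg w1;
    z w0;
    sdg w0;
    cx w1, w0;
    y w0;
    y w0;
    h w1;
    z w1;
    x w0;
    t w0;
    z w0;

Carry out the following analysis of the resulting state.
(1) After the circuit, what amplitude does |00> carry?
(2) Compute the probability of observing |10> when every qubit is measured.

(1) |00> carries amplitude -I/2 in the final state.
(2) A full measurement returns |10> with probability 1/4.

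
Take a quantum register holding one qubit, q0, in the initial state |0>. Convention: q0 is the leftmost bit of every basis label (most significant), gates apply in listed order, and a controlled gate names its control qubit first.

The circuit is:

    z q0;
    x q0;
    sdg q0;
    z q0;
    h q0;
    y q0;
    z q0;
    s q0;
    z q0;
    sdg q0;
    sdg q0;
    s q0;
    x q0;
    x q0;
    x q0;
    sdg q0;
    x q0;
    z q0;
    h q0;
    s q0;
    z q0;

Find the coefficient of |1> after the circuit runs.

The final state's coefficient on |1> equals 1/2 + I/2. Key observation: steps 14-15 multiply out to the identity, so the circuit reduces to the remaining gates.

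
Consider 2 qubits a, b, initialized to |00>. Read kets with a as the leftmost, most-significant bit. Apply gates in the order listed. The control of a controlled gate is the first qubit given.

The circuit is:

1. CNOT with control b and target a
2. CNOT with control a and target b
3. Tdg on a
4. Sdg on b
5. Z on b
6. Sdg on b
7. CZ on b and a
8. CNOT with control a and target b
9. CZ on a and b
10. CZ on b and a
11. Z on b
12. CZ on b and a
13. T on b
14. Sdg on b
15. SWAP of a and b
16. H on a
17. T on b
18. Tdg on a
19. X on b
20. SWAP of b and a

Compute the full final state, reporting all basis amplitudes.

After the circuit, the state carries amplitude 0 on |00>, 0 on |01>, sqrt(2)/2 on |10>, -sqrt(2)*exp(3*I*pi/4)/2 on |11>.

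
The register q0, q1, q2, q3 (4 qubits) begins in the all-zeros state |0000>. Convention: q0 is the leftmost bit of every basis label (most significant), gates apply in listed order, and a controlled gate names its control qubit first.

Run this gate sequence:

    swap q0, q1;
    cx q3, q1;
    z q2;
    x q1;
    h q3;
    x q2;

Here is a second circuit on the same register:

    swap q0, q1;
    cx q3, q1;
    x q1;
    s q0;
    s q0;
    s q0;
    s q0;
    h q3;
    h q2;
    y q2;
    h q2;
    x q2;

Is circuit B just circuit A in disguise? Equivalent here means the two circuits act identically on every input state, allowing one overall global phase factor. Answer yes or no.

No, they are not equivalent — no single phase factor reconciles the two unitaries.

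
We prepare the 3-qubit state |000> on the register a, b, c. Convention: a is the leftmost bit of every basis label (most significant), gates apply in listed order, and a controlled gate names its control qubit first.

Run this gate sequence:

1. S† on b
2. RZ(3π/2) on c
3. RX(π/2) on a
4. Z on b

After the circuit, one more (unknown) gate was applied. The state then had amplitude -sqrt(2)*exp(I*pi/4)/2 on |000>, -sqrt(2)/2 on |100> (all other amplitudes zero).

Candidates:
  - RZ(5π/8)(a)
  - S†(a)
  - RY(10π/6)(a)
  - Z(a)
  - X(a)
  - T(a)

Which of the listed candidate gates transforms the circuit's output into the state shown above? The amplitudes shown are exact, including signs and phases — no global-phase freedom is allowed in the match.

The unique candidate consistent with the amplitudes is T(a).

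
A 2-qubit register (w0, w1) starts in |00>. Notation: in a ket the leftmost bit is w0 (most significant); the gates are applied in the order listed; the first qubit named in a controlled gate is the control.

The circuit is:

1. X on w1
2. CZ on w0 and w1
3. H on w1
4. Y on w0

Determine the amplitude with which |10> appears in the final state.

|10> carries amplitude sqrt(2)*I/2 in the final state.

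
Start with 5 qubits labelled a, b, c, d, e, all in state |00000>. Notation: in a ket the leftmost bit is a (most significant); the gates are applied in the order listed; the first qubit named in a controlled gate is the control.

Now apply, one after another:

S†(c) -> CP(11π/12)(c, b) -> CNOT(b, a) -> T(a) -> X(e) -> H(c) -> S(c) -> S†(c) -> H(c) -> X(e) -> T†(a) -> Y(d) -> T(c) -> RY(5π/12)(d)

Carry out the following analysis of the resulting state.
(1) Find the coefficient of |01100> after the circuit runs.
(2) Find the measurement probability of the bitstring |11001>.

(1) The final state's coefficient on |01100> equals 0. Key observation: steps 4-11 multiply out to the identity, so the circuit reduces to the remaining gates.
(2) Outcome |11001> occurs with probability 0.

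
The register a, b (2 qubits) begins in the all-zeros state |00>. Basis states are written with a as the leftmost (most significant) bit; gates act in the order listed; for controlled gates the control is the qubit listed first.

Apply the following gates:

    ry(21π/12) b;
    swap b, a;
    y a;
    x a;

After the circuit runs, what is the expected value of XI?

The observable XI averages to sqrt(2)/2.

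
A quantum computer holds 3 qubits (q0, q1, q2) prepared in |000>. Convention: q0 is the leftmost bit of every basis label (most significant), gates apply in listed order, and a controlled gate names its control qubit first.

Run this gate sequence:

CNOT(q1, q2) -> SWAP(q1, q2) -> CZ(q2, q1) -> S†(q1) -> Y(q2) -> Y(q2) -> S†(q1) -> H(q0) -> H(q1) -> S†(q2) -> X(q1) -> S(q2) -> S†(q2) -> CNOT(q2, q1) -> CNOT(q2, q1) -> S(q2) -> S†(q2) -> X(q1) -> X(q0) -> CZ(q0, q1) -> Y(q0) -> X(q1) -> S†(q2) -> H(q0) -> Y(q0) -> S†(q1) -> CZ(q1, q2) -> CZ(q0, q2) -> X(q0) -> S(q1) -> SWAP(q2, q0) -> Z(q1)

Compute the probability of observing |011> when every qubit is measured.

A full measurement returns |011> with probability 1/2. Key observation: gates 11-18 undo each other exactly, leaving only the rest of the circuit to track.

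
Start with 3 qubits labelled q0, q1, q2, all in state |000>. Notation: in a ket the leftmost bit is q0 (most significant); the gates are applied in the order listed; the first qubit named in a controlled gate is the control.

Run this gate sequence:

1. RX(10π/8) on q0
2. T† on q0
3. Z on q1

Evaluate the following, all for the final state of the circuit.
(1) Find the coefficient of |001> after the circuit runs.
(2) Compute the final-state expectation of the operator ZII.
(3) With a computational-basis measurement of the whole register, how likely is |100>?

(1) |001> carries amplitude 0 in the final state.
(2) The observable ZII averages to -sqrt(2)/2.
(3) A full measurement returns |100> with probability sqrt(2)/4 + 1/2.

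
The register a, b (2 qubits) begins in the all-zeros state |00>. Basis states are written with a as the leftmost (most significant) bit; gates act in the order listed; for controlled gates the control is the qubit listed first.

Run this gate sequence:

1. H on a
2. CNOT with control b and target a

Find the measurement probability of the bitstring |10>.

Outcome |10> occurs with probability 1/2.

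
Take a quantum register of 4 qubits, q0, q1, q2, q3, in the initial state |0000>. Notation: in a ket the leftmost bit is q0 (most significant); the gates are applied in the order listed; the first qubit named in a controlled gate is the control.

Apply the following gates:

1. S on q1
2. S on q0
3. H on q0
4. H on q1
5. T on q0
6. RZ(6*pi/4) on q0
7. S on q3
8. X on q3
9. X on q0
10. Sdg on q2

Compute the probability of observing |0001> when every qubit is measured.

Outcome |0001> occurs with probability 1/4.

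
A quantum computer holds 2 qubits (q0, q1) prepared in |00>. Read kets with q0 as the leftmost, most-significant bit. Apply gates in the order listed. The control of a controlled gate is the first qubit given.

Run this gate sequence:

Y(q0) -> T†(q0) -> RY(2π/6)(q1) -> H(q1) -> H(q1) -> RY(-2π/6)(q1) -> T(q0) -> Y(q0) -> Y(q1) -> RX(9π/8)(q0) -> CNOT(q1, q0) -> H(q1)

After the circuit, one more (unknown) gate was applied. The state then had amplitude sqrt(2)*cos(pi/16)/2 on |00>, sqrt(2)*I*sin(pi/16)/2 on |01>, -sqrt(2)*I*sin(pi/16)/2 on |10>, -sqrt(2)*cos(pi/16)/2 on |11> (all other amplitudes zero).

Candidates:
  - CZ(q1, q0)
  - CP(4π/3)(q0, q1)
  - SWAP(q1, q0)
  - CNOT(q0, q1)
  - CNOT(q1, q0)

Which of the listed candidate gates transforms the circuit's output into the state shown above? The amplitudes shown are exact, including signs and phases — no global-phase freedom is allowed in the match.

It was CNOT(q1, q0) that produced the state shown. Key observation: the block from step 1 through step 8 cancels to the identity and can be dropped.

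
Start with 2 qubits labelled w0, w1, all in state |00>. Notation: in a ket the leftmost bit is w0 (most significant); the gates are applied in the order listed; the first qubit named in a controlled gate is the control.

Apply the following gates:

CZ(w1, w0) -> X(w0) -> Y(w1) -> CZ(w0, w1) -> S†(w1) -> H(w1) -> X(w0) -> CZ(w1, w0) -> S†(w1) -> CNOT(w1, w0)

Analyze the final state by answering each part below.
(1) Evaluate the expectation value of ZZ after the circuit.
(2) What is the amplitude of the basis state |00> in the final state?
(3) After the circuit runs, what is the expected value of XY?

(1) In the final state, ZZ has expectation 1.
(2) |00> carries amplitude -sqrt(2)/2 in the final state.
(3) The observable XY averages to 1.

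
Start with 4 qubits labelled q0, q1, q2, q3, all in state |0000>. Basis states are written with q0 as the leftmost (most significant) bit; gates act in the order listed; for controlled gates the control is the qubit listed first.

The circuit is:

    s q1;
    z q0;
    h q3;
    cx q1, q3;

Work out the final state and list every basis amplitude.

The final amplitudes are sqrt(2)/2 on |0000>, sqrt(2)/2 on |0001>, and 0 on every other basis state.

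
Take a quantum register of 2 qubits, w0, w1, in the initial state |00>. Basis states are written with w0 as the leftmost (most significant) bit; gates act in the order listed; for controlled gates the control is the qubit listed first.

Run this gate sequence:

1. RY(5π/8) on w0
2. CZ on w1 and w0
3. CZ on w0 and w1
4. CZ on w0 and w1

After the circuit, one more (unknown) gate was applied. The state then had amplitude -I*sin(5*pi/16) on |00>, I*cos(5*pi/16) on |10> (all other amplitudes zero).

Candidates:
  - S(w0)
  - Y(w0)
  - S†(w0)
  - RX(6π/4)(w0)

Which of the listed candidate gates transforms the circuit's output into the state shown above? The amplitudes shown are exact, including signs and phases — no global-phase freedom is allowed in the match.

The applied gate was Y(w0).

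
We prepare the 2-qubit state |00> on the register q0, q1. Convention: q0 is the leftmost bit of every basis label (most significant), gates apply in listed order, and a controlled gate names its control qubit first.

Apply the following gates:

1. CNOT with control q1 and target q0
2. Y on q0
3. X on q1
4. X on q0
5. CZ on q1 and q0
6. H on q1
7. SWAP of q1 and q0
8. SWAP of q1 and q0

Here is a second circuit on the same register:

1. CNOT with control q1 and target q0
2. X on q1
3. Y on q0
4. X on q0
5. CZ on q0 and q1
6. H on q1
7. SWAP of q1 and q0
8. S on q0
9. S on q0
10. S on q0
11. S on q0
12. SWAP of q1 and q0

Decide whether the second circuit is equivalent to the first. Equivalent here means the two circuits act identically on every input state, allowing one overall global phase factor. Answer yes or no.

Yes — the two circuits implement the same unitary up to a global phase.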